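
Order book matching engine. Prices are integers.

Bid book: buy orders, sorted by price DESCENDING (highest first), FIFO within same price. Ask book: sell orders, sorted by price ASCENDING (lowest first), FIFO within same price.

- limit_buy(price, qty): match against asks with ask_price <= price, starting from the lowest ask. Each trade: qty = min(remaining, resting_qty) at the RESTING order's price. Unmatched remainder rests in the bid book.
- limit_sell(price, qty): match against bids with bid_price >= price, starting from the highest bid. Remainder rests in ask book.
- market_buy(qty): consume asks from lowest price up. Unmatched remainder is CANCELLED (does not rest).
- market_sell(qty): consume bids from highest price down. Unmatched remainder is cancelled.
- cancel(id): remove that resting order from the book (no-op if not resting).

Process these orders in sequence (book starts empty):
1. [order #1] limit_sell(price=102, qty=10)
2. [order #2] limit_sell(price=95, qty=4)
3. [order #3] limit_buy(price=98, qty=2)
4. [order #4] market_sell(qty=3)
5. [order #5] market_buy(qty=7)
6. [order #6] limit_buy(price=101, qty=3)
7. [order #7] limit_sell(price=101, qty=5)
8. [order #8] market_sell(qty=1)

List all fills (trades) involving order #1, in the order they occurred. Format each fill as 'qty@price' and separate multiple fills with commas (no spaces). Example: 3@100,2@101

After op 1 [order #1] limit_sell(price=102, qty=10): fills=none; bids=[-] asks=[#1:10@102]
After op 2 [order #2] limit_sell(price=95, qty=4): fills=none; bids=[-] asks=[#2:4@95 #1:10@102]
After op 3 [order #3] limit_buy(price=98, qty=2): fills=#3x#2:2@95; bids=[-] asks=[#2:2@95 #1:10@102]
After op 4 [order #4] market_sell(qty=3): fills=none; bids=[-] asks=[#2:2@95 #1:10@102]
After op 5 [order #5] market_buy(qty=7): fills=#5x#2:2@95 #5x#1:5@102; bids=[-] asks=[#1:5@102]
After op 6 [order #6] limit_buy(price=101, qty=3): fills=none; bids=[#6:3@101] asks=[#1:5@102]
After op 7 [order #7] limit_sell(price=101, qty=5): fills=#6x#7:3@101; bids=[-] asks=[#7:2@101 #1:5@102]
After op 8 [order #8] market_sell(qty=1): fills=none; bids=[-] asks=[#7:2@101 #1:5@102]

Answer: 5@102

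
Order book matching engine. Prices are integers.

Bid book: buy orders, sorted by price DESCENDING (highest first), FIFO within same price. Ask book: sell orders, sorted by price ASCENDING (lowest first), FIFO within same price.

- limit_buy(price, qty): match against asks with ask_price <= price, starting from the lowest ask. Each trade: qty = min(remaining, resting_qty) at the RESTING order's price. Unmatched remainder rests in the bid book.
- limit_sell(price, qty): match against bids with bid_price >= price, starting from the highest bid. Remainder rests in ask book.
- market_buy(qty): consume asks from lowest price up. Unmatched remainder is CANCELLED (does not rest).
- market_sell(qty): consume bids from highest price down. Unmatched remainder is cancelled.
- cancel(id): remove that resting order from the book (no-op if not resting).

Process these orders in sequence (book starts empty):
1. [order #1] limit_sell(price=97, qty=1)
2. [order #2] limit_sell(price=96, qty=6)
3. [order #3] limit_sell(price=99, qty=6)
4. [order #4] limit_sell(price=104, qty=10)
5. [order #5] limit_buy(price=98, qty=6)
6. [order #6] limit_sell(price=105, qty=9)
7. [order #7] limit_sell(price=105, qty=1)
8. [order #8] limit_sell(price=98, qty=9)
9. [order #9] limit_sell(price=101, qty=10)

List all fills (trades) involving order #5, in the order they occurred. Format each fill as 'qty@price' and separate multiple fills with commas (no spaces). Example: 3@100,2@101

Answer: 6@96

Derivation:
After op 1 [order #1] limit_sell(price=97, qty=1): fills=none; bids=[-] asks=[#1:1@97]
After op 2 [order #2] limit_sell(price=96, qty=6): fills=none; bids=[-] asks=[#2:6@96 #1:1@97]
After op 3 [order #3] limit_sell(price=99, qty=6): fills=none; bids=[-] asks=[#2:6@96 #1:1@97 #3:6@99]
After op 4 [order #4] limit_sell(price=104, qty=10): fills=none; bids=[-] asks=[#2:6@96 #1:1@97 #3:6@99 #4:10@104]
After op 5 [order #5] limit_buy(price=98, qty=6): fills=#5x#2:6@96; bids=[-] asks=[#1:1@97 #3:6@99 #4:10@104]
After op 6 [order #6] limit_sell(price=105, qty=9): fills=none; bids=[-] asks=[#1:1@97 #3:6@99 #4:10@104 #6:9@105]
After op 7 [order #7] limit_sell(price=105, qty=1): fills=none; bids=[-] asks=[#1:1@97 #3:6@99 #4:10@104 #6:9@105 #7:1@105]
After op 8 [order #8] limit_sell(price=98, qty=9): fills=none; bids=[-] asks=[#1:1@97 #8:9@98 #3:6@99 #4:10@104 #6:9@105 #7:1@105]
After op 9 [order #9] limit_sell(price=101, qty=10): fills=none; bids=[-] asks=[#1:1@97 #8:9@98 #3:6@99 #9:10@101 #4:10@104 #6:9@105 #7:1@105]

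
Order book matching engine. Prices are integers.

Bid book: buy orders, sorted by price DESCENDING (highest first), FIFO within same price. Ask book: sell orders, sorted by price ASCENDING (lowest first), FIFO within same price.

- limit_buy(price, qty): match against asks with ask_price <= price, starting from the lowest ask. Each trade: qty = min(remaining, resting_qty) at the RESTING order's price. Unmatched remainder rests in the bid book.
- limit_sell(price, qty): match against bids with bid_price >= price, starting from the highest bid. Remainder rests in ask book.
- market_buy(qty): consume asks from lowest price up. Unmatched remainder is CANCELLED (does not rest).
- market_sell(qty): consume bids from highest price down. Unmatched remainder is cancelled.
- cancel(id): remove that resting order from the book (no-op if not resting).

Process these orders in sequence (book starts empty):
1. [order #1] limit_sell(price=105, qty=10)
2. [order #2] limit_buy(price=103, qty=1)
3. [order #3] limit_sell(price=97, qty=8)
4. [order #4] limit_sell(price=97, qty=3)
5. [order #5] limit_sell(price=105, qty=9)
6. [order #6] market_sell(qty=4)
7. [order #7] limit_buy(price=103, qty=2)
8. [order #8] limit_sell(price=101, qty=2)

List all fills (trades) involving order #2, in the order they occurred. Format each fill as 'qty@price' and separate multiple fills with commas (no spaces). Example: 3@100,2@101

After op 1 [order #1] limit_sell(price=105, qty=10): fills=none; bids=[-] asks=[#1:10@105]
After op 2 [order #2] limit_buy(price=103, qty=1): fills=none; bids=[#2:1@103] asks=[#1:10@105]
After op 3 [order #3] limit_sell(price=97, qty=8): fills=#2x#3:1@103; bids=[-] asks=[#3:7@97 #1:10@105]
After op 4 [order #4] limit_sell(price=97, qty=3): fills=none; bids=[-] asks=[#3:7@97 #4:3@97 #1:10@105]
After op 5 [order #5] limit_sell(price=105, qty=9): fills=none; bids=[-] asks=[#3:7@97 #4:3@97 #1:10@105 #5:9@105]
After op 6 [order #6] market_sell(qty=4): fills=none; bids=[-] asks=[#3:7@97 #4:3@97 #1:10@105 #5:9@105]
After op 7 [order #7] limit_buy(price=103, qty=2): fills=#7x#3:2@97; bids=[-] asks=[#3:5@97 #4:3@97 #1:10@105 #5:9@105]
After op 8 [order #8] limit_sell(price=101, qty=2): fills=none; bids=[-] asks=[#3:5@97 #4:3@97 #8:2@101 #1:10@105 #5:9@105]

Answer: 1@103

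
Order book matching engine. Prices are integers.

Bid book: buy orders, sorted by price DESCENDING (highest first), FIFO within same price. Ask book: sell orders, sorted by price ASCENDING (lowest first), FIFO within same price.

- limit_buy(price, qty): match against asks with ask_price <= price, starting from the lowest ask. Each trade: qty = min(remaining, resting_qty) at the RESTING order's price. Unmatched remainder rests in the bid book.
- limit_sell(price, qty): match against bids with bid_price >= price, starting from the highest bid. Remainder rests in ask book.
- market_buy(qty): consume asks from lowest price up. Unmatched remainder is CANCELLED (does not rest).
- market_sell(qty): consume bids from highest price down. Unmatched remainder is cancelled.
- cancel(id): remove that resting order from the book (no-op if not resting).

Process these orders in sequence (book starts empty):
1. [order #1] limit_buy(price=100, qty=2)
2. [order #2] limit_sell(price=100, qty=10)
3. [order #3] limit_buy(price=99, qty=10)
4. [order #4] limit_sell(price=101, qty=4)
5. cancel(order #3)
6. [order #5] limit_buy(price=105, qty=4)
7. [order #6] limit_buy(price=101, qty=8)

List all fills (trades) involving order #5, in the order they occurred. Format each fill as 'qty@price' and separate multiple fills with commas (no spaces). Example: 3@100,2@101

After op 1 [order #1] limit_buy(price=100, qty=2): fills=none; bids=[#1:2@100] asks=[-]
After op 2 [order #2] limit_sell(price=100, qty=10): fills=#1x#2:2@100; bids=[-] asks=[#2:8@100]
After op 3 [order #3] limit_buy(price=99, qty=10): fills=none; bids=[#3:10@99] asks=[#2:8@100]
After op 4 [order #4] limit_sell(price=101, qty=4): fills=none; bids=[#3:10@99] asks=[#2:8@100 #4:4@101]
After op 5 cancel(order #3): fills=none; bids=[-] asks=[#2:8@100 #4:4@101]
After op 6 [order #5] limit_buy(price=105, qty=4): fills=#5x#2:4@100; bids=[-] asks=[#2:4@100 #4:4@101]
After op 7 [order #6] limit_buy(price=101, qty=8): fills=#6x#2:4@100 #6x#4:4@101; bids=[-] asks=[-]

Answer: 4@100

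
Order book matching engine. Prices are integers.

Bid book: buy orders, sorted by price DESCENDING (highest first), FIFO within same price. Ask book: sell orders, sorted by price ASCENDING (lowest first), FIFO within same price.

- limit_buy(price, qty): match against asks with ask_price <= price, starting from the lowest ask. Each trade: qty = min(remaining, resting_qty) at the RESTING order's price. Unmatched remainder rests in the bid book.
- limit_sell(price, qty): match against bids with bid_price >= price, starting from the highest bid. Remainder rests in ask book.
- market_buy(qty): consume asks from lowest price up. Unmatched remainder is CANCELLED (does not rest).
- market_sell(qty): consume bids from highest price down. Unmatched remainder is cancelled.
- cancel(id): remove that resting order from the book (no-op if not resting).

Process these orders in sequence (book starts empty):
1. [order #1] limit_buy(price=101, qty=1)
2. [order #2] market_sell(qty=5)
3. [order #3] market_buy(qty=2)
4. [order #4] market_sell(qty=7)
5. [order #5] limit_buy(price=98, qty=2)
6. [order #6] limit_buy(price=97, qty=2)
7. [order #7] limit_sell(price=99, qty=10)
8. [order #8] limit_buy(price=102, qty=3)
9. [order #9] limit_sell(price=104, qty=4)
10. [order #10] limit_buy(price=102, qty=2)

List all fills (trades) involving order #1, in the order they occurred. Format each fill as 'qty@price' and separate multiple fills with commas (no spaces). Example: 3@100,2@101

Answer: 1@101

Derivation:
After op 1 [order #1] limit_buy(price=101, qty=1): fills=none; bids=[#1:1@101] asks=[-]
After op 2 [order #2] market_sell(qty=5): fills=#1x#2:1@101; bids=[-] asks=[-]
After op 3 [order #3] market_buy(qty=2): fills=none; bids=[-] asks=[-]
After op 4 [order #4] market_sell(qty=7): fills=none; bids=[-] asks=[-]
After op 5 [order #5] limit_buy(price=98, qty=2): fills=none; bids=[#5:2@98] asks=[-]
After op 6 [order #6] limit_buy(price=97, qty=2): fills=none; bids=[#5:2@98 #6:2@97] asks=[-]
After op 7 [order #7] limit_sell(price=99, qty=10): fills=none; bids=[#5:2@98 #6:2@97] asks=[#7:10@99]
After op 8 [order #8] limit_buy(price=102, qty=3): fills=#8x#7:3@99; bids=[#5:2@98 #6:2@97] asks=[#7:7@99]
After op 9 [order #9] limit_sell(price=104, qty=4): fills=none; bids=[#5:2@98 #6:2@97] asks=[#7:7@99 #9:4@104]
After op 10 [order #10] limit_buy(price=102, qty=2): fills=#10x#7:2@99; bids=[#5:2@98 #6:2@97] asks=[#7:5@99 #9:4@104]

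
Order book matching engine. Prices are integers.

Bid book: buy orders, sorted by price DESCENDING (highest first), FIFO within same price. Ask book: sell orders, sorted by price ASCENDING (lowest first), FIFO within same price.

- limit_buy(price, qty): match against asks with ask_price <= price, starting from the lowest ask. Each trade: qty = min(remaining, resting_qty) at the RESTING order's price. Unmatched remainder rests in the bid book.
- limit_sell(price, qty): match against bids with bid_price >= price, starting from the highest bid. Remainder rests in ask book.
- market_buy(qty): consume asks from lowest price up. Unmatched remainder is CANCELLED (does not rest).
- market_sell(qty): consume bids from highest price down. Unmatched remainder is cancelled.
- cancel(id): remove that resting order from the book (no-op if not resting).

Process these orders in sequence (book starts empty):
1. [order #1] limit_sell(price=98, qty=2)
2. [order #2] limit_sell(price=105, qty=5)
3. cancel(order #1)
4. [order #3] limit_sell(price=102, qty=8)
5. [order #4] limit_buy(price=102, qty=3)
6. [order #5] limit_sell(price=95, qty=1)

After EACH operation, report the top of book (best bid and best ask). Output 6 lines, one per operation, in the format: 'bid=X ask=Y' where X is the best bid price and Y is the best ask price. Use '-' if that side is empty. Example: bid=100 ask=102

After op 1 [order #1] limit_sell(price=98, qty=2): fills=none; bids=[-] asks=[#1:2@98]
After op 2 [order #2] limit_sell(price=105, qty=5): fills=none; bids=[-] asks=[#1:2@98 #2:5@105]
After op 3 cancel(order #1): fills=none; bids=[-] asks=[#2:5@105]
After op 4 [order #3] limit_sell(price=102, qty=8): fills=none; bids=[-] asks=[#3:8@102 #2:5@105]
After op 5 [order #4] limit_buy(price=102, qty=3): fills=#4x#3:3@102; bids=[-] asks=[#3:5@102 #2:5@105]
After op 6 [order #5] limit_sell(price=95, qty=1): fills=none; bids=[-] asks=[#5:1@95 #3:5@102 #2:5@105]

Answer: bid=- ask=98
bid=- ask=98
bid=- ask=105
bid=- ask=102
bid=- ask=102
bid=- ask=95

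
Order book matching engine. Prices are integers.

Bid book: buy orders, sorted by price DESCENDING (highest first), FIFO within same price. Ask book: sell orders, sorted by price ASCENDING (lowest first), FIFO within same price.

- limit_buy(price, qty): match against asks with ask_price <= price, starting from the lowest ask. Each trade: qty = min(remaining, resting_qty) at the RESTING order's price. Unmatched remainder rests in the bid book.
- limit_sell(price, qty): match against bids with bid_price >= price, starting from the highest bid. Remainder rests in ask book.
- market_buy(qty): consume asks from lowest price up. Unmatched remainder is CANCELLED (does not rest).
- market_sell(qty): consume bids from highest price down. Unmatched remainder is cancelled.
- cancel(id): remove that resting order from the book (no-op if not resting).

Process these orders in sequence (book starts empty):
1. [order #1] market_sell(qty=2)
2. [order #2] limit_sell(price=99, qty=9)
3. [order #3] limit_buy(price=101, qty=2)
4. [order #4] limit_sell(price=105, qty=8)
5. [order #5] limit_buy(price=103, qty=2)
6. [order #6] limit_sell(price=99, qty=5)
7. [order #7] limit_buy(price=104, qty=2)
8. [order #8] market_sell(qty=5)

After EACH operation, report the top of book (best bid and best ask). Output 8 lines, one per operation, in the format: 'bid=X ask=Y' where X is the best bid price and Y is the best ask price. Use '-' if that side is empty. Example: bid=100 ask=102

Answer: bid=- ask=-
bid=- ask=99
bid=- ask=99
bid=- ask=99
bid=- ask=99
bid=- ask=99
bid=- ask=99
bid=- ask=99

Derivation:
After op 1 [order #1] market_sell(qty=2): fills=none; bids=[-] asks=[-]
After op 2 [order #2] limit_sell(price=99, qty=9): fills=none; bids=[-] asks=[#2:9@99]
After op 3 [order #3] limit_buy(price=101, qty=2): fills=#3x#2:2@99; bids=[-] asks=[#2:7@99]
After op 4 [order #4] limit_sell(price=105, qty=8): fills=none; bids=[-] asks=[#2:7@99 #4:8@105]
After op 5 [order #5] limit_buy(price=103, qty=2): fills=#5x#2:2@99; bids=[-] asks=[#2:5@99 #4:8@105]
After op 6 [order #6] limit_sell(price=99, qty=5): fills=none; bids=[-] asks=[#2:5@99 #6:5@99 #4:8@105]
After op 7 [order #7] limit_buy(price=104, qty=2): fills=#7x#2:2@99; bids=[-] asks=[#2:3@99 #6:5@99 #4:8@105]
After op 8 [order #8] market_sell(qty=5): fills=none; bids=[-] asks=[#2:3@99 #6:5@99 #4:8@105]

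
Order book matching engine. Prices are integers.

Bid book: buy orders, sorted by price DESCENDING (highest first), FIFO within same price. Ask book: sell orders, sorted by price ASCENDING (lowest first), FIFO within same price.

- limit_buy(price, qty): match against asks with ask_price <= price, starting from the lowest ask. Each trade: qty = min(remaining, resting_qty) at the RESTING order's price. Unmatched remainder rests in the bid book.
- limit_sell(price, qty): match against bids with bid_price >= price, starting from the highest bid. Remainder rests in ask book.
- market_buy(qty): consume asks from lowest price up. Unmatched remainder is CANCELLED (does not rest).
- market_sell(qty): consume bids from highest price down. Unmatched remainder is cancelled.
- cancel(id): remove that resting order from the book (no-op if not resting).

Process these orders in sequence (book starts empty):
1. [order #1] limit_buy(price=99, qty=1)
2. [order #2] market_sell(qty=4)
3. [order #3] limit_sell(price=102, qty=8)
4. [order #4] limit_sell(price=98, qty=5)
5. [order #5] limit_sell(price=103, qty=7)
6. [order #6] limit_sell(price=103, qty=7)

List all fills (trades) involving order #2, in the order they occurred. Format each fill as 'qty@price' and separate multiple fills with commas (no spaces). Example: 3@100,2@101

After op 1 [order #1] limit_buy(price=99, qty=1): fills=none; bids=[#1:1@99] asks=[-]
After op 2 [order #2] market_sell(qty=4): fills=#1x#2:1@99; bids=[-] asks=[-]
After op 3 [order #3] limit_sell(price=102, qty=8): fills=none; bids=[-] asks=[#3:8@102]
After op 4 [order #4] limit_sell(price=98, qty=5): fills=none; bids=[-] asks=[#4:5@98 #3:8@102]
After op 5 [order #5] limit_sell(price=103, qty=7): fills=none; bids=[-] asks=[#4:5@98 #3:8@102 #5:7@103]
After op 6 [order #6] limit_sell(price=103, qty=7): fills=none; bids=[-] asks=[#4:5@98 #3:8@102 #5:7@103 #6:7@103]

Answer: 1@99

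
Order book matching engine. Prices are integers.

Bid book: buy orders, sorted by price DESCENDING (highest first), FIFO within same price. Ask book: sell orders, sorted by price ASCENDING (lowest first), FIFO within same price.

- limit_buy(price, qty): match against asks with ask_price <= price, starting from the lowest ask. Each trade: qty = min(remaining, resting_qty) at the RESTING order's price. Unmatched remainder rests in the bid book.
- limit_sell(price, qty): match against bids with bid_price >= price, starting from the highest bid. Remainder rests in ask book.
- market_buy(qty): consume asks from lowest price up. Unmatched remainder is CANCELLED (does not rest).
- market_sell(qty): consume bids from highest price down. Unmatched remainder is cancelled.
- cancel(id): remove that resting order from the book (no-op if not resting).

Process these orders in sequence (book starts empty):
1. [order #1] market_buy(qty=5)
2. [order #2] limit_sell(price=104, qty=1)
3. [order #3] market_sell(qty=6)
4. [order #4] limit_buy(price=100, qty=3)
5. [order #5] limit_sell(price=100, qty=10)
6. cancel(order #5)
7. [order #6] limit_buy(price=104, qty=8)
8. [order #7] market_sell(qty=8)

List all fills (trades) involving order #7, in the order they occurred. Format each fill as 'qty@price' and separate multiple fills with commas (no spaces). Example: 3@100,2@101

After op 1 [order #1] market_buy(qty=5): fills=none; bids=[-] asks=[-]
After op 2 [order #2] limit_sell(price=104, qty=1): fills=none; bids=[-] asks=[#2:1@104]
After op 3 [order #3] market_sell(qty=6): fills=none; bids=[-] asks=[#2:1@104]
After op 4 [order #4] limit_buy(price=100, qty=3): fills=none; bids=[#4:3@100] asks=[#2:1@104]
After op 5 [order #5] limit_sell(price=100, qty=10): fills=#4x#5:3@100; bids=[-] asks=[#5:7@100 #2:1@104]
After op 6 cancel(order #5): fills=none; bids=[-] asks=[#2:1@104]
After op 7 [order #6] limit_buy(price=104, qty=8): fills=#6x#2:1@104; bids=[#6:7@104] asks=[-]
After op 8 [order #7] market_sell(qty=8): fills=#6x#7:7@104; bids=[-] asks=[-]

Answer: 7@104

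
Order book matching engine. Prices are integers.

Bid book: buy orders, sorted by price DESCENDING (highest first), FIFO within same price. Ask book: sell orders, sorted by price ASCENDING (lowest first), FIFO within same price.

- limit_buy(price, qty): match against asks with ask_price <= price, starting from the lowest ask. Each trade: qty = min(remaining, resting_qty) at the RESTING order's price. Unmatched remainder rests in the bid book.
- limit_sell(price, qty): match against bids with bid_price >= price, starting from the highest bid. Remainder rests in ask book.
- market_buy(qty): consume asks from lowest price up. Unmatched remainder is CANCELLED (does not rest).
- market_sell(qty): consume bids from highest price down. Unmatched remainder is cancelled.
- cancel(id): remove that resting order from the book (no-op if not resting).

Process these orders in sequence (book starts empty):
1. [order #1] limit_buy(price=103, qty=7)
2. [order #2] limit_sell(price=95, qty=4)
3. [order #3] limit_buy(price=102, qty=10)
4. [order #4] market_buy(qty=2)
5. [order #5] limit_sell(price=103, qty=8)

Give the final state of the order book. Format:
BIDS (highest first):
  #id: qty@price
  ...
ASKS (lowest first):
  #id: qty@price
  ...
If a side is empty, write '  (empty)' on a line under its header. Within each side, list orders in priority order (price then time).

After op 1 [order #1] limit_buy(price=103, qty=7): fills=none; bids=[#1:7@103] asks=[-]
After op 2 [order #2] limit_sell(price=95, qty=4): fills=#1x#2:4@103; bids=[#1:3@103] asks=[-]
After op 3 [order #3] limit_buy(price=102, qty=10): fills=none; bids=[#1:3@103 #3:10@102] asks=[-]
After op 4 [order #4] market_buy(qty=2): fills=none; bids=[#1:3@103 #3:10@102] asks=[-]
After op 5 [order #5] limit_sell(price=103, qty=8): fills=#1x#5:3@103; bids=[#3:10@102] asks=[#5:5@103]

Answer: BIDS (highest first):
  #3: 10@102
ASKS (lowest first):
  #5: 5@103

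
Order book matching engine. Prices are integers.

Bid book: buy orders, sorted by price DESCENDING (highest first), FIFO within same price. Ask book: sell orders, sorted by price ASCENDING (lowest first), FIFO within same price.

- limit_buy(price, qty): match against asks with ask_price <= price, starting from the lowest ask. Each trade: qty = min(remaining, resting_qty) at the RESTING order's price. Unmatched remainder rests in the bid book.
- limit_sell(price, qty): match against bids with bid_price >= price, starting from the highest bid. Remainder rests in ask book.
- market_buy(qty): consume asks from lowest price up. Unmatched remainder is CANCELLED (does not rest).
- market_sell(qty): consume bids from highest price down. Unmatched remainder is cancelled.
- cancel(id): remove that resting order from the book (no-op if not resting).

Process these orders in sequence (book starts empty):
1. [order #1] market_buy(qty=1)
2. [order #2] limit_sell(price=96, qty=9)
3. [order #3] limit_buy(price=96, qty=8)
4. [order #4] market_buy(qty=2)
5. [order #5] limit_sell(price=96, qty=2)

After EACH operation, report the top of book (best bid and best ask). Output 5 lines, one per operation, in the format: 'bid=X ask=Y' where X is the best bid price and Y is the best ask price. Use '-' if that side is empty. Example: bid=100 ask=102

Answer: bid=- ask=-
bid=- ask=96
bid=- ask=96
bid=- ask=-
bid=- ask=96

Derivation:
After op 1 [order #1] market_buy(qty=1): fills=none; bids=[-] asks=[-]
After op 2 [order #2] limit_sell(price=96, qty=9): fills=none; bids=[-] asks=[#2:9@96]
After op 3 [order #3] limit_buy(price=96, qty=8): fills=#3x#2:8@96; bids=[-] asks=[#2:1@96]
After op 4 [order #4] market_buy(qty=2): fills=#4x#2:1@96; bids=[-] asks=[-]
After op 5 [order #5] limit_sell(price=96, qty=2): fills=none; bids=[-] asks=[#5:2@96]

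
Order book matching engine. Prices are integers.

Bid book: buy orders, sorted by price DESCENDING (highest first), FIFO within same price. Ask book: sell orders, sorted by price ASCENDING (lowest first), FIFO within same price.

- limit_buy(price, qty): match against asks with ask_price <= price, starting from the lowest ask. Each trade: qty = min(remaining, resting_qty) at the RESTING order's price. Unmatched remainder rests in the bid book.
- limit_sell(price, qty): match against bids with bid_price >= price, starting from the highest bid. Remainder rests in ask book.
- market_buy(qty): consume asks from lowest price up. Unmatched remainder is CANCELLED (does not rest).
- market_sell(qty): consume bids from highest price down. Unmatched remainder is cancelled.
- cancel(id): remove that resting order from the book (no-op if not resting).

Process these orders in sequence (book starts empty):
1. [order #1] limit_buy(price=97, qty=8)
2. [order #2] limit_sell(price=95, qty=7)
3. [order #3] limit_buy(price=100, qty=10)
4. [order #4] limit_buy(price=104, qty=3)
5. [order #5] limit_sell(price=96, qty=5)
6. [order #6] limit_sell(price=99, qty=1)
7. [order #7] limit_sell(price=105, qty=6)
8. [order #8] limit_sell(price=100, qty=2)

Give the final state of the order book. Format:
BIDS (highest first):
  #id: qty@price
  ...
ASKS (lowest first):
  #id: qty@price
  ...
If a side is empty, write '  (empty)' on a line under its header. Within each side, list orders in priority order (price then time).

Answer: BIDS (highest first):
  #3: 5@100
  #1: 1@97
ASKS (lowest first):
  #7: 6@105

Derivation:
After op 1 [order #1] limit_buy(price=97, qty=8): fills=none; bids=[#1:8@97] asks=[-]
After op 2 [order #2] limit_sell(price=95, qty=7): fills=#1x#2:7@97; bids=[#1:1@97] asks=[-]
After op 3 [order #3] limit_buy(price=100, qty=10): fills=none; bids=[#3:10@100 #1:1@97] asks=[-]
After op 4 [order #4] limit_buy(price=104, qty=3): fills=none; bids=[#4:3@104 #3:10@100 #1:1@97] asks=[-]
After op 5 [order #5] limit_sell(price=96, qty=5): fills=#4x#5:3@104 #3x#5:2@100; bids=[#3:8@100 #1:1@97] asks=[-]
After op 6 [order #6] limit_sell(price=99, qty=1): fills=#3x#6:1@100; bids=[#3:7@100 #1:1@97] asks=[-]
After op 7 [order #7] limit_sell(price=105, qty=6): fills=none; bids=[#3:7@100 #1:1@97] asks=[#7:6@105]
After op 8 [order #8] limit_sell(price=100, qty=2): fills=#3x#8:2@100; bids=[#3:5@100 #1:1@97] asks=[#7:6@105]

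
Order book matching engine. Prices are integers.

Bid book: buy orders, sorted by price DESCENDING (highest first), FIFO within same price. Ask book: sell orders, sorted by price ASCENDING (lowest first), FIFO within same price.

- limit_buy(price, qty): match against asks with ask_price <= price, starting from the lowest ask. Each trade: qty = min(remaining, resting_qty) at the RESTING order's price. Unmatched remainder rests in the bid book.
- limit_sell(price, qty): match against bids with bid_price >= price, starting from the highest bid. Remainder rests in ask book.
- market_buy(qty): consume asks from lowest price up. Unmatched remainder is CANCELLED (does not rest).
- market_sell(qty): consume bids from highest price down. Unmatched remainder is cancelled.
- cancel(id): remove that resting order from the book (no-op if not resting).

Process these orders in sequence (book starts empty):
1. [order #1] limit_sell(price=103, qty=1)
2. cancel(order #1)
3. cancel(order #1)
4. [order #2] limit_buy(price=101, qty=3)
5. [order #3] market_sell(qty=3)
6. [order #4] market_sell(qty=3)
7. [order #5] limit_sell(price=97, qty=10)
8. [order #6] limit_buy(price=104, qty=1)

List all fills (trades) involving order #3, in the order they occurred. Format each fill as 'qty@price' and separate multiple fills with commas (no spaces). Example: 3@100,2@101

After op 1 [order #1] limit_sell(price=103, qty=1): fills=none; bids=[-] asks=[#1:1@103]
After op 2 cancel(order #1): fills=none; bids=[-] asks=[-]
After op 3 cancel(order #1): fills=none; bids=[-] asks=[-]
After op 4 [order #2] limit_buy(price=101, qty=3): fills=none; bids=[#2:3@101] asks=[-]
After op 5 [order #3] market_sell(qty=3): fills=#2x#3:3@101; bids=[-] asks=[-]
After op 6 [order #4] market_sell(qty=3): fills=none; bids=[-] asks=[-]
After op 7 [order #5] limit_sell(price=97, qty=10): fills=none; bids=[-] asks=[#5:10@97]
After op 8 [order #6] limit_buy(price=104, qty=1): fills=#6x#5:1@97; bids=[-] asks=[#5:9@97]

Answer: 3@101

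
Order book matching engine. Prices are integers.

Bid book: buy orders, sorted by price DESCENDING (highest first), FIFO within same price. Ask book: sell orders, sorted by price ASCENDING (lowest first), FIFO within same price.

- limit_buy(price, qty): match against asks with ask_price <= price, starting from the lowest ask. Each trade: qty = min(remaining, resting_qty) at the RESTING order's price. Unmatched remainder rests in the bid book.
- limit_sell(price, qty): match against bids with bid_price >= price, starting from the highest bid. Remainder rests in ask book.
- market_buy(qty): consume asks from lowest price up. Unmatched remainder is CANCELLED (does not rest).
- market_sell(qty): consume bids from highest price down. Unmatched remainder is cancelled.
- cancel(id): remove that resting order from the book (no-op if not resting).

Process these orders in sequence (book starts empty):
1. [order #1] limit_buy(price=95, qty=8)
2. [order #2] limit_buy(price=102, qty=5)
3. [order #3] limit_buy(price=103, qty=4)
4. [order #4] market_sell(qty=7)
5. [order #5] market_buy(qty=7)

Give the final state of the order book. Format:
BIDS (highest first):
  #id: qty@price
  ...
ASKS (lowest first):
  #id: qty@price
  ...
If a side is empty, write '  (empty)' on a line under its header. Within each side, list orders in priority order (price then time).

After op 1 [order #1] limit_buy(price=95, qty=8): fills=none; bids=[#1:8@95] asks=[-]
After op 2 [order #2] limit_buy(price=102, qty=5): fills=none; bids=[#2:5@102 #1:8@95] asks=[-]
After op 3 [order #3] limit_buy(price=103, qty=4): fills=none; bids=[#3:4@103 #2:5@102 #1:8@95] asks=[-]
After op 4 [order #4] market_sell(qty=7): fills=#3x#4:4@103 #2x#4:3@102; bids=[#2:2@102 #1:8@95] asks=[-]
After op 5 [order #5] market_buy(qty=7): fills=none; bids=[#2:2@102 #1:8@95] asks=[-]

Answer: BIDS (highest first):
  #2: 2@102
  #1: 8@95
ASKS (lowest first):
  (empty)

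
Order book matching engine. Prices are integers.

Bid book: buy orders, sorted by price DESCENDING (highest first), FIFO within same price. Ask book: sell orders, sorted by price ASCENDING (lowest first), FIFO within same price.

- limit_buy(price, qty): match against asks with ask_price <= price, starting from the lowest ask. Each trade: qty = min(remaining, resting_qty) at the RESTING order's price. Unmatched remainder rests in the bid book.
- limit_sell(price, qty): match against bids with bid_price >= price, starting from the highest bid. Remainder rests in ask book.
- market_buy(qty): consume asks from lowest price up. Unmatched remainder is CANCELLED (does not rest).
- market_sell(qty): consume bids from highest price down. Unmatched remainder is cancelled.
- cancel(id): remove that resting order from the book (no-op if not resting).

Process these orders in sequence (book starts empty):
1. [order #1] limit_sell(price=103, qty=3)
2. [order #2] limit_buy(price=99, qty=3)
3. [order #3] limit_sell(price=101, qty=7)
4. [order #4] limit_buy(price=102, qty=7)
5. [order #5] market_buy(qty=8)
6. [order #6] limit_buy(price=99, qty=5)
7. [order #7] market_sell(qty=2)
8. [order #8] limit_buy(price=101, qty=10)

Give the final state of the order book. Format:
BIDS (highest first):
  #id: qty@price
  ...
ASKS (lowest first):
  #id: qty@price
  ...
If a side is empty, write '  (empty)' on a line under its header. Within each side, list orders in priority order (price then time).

After op 1 [order #1] limit_sell(price=103, qty=3): fills=none; bids=[-] asks=[#1:3@103]
After op 2 [order #2] limit_buy(price=99, qty=3): fills=none; bids=[#2:3@99] asks=[#1:3@103]
After op 3 [order #3] limit_sell(price=101, qty=7): fills=none; bids=[#2:3@99] asks=[#3:7@101 #1:3@103]
After op 4 [order #4] limit_buy(price=102, qty=7): fills=#4x#3:7@101; bids=[#2:3@99] asks=[#1:3@103]
After op 5 [order #5] market_buy(qty=8): fills=#5x#1:3@103; bids=[#2:3@99] asks=[-]
After op 6 [order #6] limit_buy(price=99, qty=5): fills=none; bids=[#2:3@99 #6:5@99] asks=[-]
After op 7 [order #7] market_sell(qty=2): fills=#2x#7:2@99; bids=[#2:1@99 #6:5@99] asks=[-]
After op 8 [order #8] limit_buy(price=101, qty=10): fills=none; bids=[#8:10@101 #2:1@99 #6:5@99] asks=[-]

Answer: BIDS (highest first):
  #8: 10@101
  #2: 1@99
  #6: 5@99
ASKS (lowest first):
  (empty)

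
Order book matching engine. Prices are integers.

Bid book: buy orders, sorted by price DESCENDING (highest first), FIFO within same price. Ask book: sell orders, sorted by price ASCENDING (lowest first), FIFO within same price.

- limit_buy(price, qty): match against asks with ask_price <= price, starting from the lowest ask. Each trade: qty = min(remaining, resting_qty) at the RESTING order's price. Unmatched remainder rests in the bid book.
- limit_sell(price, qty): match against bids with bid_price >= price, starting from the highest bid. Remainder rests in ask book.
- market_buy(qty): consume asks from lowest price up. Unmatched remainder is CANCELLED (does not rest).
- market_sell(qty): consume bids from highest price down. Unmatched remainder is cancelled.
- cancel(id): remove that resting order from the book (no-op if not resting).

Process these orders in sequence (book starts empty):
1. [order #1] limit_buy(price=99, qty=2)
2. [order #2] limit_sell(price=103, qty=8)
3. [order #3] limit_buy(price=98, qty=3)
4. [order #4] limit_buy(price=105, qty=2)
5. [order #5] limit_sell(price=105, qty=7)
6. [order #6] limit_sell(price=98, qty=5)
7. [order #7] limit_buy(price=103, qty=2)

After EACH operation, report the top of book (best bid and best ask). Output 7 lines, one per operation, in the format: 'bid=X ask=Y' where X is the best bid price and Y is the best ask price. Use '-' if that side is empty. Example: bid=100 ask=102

After op 1 [order #1] limit_buy(price=99, qty=2): fills=none; bids=[#1:2@99] asks=[-]
After op 2 [order #2] limit_sell(price=103, qty=8): fills=none; bids=[#1:2@99] asks=[#2:8@103]
After op 3 [order #3] limit_buy(price=98, qty=3): fills=none; bids=[#1:2@99 #3:3@98] asks=[#2:8@103]
After op 4 [order #4] limit_buy(price=105, qty=2): fills=#4x#2:2@103; bids=[#1:2@99 #3:3@98] asks=[#2:6@103]
After op 5 [order #5] limit_sell(price=105, qty=7): fills=none; bids=[#1:2@99 #3:3@98] asks=[#2:6@103 #5:7@105]
After op 6 [order #6] limit_sell(price=98, qty=5): fills=#1x#6:2@99 #3x#6:3@98; bids=[-] asks=[#2:6@103 #5:7@105]
After op 7 [order #7] limit_buy(price=103, qty=2): fills=#7x#2:2@103; bids=[-] asks=[#2:4@103 #5:7@105]

Answer: bid=99 ask=-
bid=99 ask=103
bid=99 ask=103
bid=99 ask=103
bid=99 ask=103
bid=- ask=103
bid=- ask=103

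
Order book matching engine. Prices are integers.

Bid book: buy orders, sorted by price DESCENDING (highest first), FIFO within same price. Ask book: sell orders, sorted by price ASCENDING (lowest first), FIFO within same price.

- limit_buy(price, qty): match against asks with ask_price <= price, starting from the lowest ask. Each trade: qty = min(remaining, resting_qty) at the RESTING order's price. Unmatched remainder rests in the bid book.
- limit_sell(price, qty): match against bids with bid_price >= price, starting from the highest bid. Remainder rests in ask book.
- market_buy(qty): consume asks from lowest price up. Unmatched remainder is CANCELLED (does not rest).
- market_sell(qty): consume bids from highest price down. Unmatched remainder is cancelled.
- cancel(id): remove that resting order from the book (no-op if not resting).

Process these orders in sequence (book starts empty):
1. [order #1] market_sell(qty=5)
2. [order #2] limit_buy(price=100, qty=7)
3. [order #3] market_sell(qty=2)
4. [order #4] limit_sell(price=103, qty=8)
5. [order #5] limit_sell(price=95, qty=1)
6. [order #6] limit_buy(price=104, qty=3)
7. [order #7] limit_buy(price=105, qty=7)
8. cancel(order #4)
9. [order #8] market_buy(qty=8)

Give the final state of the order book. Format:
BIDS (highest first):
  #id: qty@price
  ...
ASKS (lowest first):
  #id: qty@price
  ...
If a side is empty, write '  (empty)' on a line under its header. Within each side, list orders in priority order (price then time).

After op 1 [order #1] market_sell(qty=5): fills=none; bids=[-] asks=[-]
After op 2 [order #2] limit_buy(price=100, qty=7): fills=none; bids=[#2:7@100] asks=[-]
After op 3 [order #3] market_sell(qty=2): fills=#2x#3:2@100; bids=[#2:5@100] asks=[-]
After op 4 [order #4] limit_sell(price=103, qty=8): fills=none; bids=[#2:5@100] asks=[#4:8@103]
After op 5 [order #5] limit_sell(price=95, qty=1): fills=#2x#5:1@100; bids=[#2:4@100] asks=[#4:8@103]
After op 6 [order #6] limit_buy(price=104, qty=3): fills=#6x#4:3@103; bids=[#2:4@100] asks=[#4:5@103]
After op 7 [order #7] limit_buy(price=105, qty=7): fills=#7x#4:5@103; bids=[#7:2@105 #2:4@100] asks=[-]
After op 8 cancel(order #4): fills=none; bids=[#7:2@105 #2:4@100] asks=[-]
After op 9 [order #8] market_buy(qty=8): fills=none; bids=[#7:2@105 #2:4@100] asks=[-]

Answer: BIDS (highest first):
  #7: 2@105
  #2: 4@100
ASKS (lowest first):
  (empty)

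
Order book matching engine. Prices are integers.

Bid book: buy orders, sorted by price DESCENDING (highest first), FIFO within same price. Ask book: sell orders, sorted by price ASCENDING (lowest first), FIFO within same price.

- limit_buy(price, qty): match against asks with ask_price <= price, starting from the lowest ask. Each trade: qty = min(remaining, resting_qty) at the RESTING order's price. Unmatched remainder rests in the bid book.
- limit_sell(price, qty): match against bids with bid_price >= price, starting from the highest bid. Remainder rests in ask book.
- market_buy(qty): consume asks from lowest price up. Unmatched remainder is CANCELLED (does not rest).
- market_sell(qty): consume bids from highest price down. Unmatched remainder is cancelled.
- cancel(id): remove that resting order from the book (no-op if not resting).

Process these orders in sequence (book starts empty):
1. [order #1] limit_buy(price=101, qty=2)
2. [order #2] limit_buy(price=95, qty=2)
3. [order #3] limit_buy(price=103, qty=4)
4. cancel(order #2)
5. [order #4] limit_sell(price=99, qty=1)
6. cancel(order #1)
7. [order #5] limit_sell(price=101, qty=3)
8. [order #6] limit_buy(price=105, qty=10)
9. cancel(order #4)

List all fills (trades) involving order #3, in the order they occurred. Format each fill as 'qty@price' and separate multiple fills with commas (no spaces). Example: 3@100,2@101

Answer: 1@103,3@103

Derivation:
After op 1 [order #1] limit_buy(price=101, qty=2): fills=none; bids=[#1:2@101] asks=[-]
After op 2 [order #2] limit_buy(price=95, qty=2): fills=none; bids=[#1:2@101 #2:2@95] asks=[-]
After op 3 [order #3] limit_buy(price=103, qty=4): fills=none; bids=[#3:4@103 #1:2@101 #2:2@95] asks=[-]
After op 4 cancel(order #2): fills=none; bids=[#3:4@103 #1:2@101] asks=[-]
After op 5 [order #4] limit_sell(price=99, qty=1): fills=#3x#4:1@103; bids=[#3:3@103 #1:2@101] asks=[-]
After op 6 cancel(order #1): fills=none; bids=[#3:3@103] asks=[-]
After op 7 [order #5] limit_sell(price=101, qty=3): fills=#3x#5:3@103; bids=[-] asks=[-]
After op 8 [order #6] limit_buy(price=105, qty=10): fills=none; bids=[#6:10@105] asks=[-]
After op 9 cancel(order #4): fills=none; bids=[#6:10@105] asks=[-]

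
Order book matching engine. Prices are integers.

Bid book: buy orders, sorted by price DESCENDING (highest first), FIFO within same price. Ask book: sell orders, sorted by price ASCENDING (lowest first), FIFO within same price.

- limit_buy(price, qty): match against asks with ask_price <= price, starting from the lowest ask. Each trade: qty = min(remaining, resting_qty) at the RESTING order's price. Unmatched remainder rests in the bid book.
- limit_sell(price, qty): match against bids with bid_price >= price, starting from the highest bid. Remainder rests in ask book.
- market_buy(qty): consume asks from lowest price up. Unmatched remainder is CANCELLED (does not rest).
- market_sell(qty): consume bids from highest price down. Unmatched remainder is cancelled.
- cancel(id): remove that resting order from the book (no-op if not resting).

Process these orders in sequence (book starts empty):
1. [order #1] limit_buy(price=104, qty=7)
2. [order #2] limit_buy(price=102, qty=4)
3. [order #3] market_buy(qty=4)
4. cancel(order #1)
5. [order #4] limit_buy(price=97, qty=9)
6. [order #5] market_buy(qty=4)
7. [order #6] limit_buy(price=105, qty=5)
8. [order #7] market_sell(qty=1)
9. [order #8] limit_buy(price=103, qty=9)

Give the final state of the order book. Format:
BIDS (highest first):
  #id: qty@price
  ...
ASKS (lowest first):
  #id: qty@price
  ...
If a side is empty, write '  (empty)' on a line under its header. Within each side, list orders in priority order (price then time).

After op 1 [order #1] limit_buy(price=104, qty=7): fills=none; bids=[#1:7@104] asks=[-]
After op 2 [order #2] limit_buy(price=102, qty=4): fills=none; bids=[#1:7@104 #2:4@102] asks=[-]
After op 3 [order #3] market_buy(qty=4): fills=none; bids=[#1:7@104 #2:4@102] asks=[-]
After op 4 cancel(order #1): fills=none; bids=[#2:4@102] asks=[-]
After op 5 [order #4] limit_buy(price=97, qty=9): fills=none; bids=[#2:4@102 #4:9@97] asks=[-]
After op 6 [order #5] market_buy(qty=4): fills=none; bids=[#2:4@102 #4:9@97] asks=[-]
After op 7 [order #6] limit_buy(price=105, qty=5): fills=none; bids=[#6:5@105 #2:4@102 #4:9@97] asks=[-]
After op 8 [order #7] market_sell(qty=1): fills=#6x#7:1@105; bids=[#6:4@105 #2:4@102 #4:9@97] asks=[-]
After op 9 [order #8] limit_buy(price=103, qty=9): fills=none; bids=[#6:4@105 #8:9@103 #2:4@102 #4:9@97] asks=[-]

Answer: BIDS (highest first):
  #6: 4@105
  #8: 9@103
  #2: 4@102
  #4: 9@97
ASKS (lowest first):
  (empty)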